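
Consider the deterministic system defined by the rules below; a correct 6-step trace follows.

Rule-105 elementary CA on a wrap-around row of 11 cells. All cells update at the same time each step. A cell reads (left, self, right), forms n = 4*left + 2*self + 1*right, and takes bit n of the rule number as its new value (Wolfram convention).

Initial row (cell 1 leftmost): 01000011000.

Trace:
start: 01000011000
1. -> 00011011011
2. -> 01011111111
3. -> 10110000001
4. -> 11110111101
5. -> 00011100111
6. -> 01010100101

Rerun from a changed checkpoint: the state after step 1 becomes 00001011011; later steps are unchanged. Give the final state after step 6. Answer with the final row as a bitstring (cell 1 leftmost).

state after step 1 := 00001011011
2. -> 01100111111
3. -> 11100100001
4. -> 00100001101
5. -> 00001101110
6. -> 11101111010

11101111010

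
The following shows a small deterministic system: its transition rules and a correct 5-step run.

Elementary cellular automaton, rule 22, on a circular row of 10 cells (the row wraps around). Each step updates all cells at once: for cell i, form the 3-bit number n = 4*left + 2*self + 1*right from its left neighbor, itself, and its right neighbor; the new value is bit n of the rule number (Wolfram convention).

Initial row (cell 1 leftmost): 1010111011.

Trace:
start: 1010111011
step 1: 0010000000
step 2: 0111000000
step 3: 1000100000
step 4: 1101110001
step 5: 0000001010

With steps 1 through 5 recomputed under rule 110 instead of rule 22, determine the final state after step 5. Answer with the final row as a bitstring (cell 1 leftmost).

1110001110

(re-executing steps 1..5 under rule 110; state before step 1: 1010111011)
step 1: 1111101110
step 2: 1000111011
step 3: 1001101110
step 4: 1011111011
step 5: 1110001110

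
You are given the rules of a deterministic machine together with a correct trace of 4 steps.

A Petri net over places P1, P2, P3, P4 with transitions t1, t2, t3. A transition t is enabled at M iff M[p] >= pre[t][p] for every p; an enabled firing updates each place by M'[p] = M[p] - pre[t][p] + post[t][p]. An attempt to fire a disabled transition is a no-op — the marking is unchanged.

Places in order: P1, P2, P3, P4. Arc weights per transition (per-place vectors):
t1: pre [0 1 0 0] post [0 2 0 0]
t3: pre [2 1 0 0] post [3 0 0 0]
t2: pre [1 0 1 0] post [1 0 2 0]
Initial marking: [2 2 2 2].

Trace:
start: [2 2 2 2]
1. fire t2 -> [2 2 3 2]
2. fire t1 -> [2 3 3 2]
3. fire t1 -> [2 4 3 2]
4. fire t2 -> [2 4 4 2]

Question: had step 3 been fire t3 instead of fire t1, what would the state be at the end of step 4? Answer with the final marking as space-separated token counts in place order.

3 2 4 2

(re-executing from step 3 with the substitution; state before step 3: [2 3 3 2])
3. fire t3 -> [3 2 3 2]
4. fire t2 -> [3 2 4 2]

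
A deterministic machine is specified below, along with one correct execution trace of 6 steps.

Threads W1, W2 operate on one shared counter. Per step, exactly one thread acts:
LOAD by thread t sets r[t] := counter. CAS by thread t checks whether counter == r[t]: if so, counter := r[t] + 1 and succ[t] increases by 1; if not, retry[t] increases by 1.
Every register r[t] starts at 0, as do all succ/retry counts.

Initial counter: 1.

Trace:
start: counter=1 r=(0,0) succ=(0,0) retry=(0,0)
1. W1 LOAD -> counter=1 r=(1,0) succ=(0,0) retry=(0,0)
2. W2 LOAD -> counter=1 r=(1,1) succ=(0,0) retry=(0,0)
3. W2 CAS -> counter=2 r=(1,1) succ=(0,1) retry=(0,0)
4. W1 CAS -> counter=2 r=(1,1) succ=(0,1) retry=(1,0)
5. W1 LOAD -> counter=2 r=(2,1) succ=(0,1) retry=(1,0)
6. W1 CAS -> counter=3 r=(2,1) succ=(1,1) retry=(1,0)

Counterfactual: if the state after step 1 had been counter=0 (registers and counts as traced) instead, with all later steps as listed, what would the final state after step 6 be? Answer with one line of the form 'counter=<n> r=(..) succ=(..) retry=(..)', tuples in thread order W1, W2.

counter=3 r=(2,0) succ=(2,1) retry=(0,0)

state after step 1 := counter=0 r=(1,0) succ=(0,0) retry=(0,0)
2. W2 LOAD -> counter=0 r=(1,0) succ=(0,0) retry=(0,0)
3. W2 CAS -> counter=1 r=(1,0) succ=(0,1) retry=(0,0)
4. W1 CAS -> counter=2 r=(1,0) succ=(1,1) retry=(0,0)
5. W1 LOAD -> counter=2 r=(2,0) succ=(1,1) retry=(0,0)
6. W1 CAS -> counter=3 r=(2,0) succ=(2,1) retry=(0,0)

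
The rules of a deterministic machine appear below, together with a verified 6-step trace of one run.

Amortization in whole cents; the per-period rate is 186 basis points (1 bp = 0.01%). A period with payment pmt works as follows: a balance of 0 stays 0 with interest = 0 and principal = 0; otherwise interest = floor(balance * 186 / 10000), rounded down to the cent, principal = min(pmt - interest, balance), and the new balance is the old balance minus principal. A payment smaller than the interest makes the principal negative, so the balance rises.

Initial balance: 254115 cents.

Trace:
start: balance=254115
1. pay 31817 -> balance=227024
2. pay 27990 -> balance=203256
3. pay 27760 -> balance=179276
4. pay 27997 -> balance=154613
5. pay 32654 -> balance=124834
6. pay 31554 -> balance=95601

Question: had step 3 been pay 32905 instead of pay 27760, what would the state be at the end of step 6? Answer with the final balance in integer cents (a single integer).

90164

(re-executing from step 3 with the substitution; state before step 3: balance=203256)
3. pay 32905 -> balance=174131
4. pay 27997 -> balance=149372
5. pay 32654 -> balance=119496
6. pay 31554 -> balance=90164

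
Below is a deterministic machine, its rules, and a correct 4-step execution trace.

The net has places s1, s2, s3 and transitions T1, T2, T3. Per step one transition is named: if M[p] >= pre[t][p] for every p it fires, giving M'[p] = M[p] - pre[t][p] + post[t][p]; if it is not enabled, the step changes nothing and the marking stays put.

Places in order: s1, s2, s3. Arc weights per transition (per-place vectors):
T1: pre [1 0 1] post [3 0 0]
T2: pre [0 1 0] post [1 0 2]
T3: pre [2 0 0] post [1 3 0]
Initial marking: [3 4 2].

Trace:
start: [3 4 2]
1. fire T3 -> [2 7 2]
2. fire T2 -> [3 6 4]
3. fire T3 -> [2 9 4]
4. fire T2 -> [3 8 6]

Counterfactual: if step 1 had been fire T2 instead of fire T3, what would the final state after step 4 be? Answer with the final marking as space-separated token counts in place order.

(re-executing from step 1 with the substitution; state before step 1: [3 4 2])
1. fire T2 -> [4 3 4]
2. fire T2 -> [5 2 6]
3. fire T3 -> [4 5 6]
4. fire T2 -> [5 4 8]

5 4 8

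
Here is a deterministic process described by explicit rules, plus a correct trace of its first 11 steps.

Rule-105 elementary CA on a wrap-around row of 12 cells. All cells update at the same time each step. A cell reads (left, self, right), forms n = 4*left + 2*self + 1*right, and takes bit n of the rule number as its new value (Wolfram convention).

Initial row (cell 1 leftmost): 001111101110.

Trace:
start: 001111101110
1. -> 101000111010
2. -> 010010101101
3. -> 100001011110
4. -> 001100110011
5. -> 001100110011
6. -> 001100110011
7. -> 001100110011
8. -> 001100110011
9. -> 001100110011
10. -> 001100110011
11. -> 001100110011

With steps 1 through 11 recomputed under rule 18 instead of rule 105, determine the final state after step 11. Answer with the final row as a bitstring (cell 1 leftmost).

010100000101

(re-executing steps 1..11 under rule 18; state before step 1: 001111101110)
1. -> 010000000001
2. -> 001000000010
3. -> 010100000101
4. -> 000010001000
5. -> 000101010100
6. -> 001000000010
7. -> 010100000101
8. -> 000010001000
9. -> 000101010100
10. -> 001000000010
11. -> 010100000101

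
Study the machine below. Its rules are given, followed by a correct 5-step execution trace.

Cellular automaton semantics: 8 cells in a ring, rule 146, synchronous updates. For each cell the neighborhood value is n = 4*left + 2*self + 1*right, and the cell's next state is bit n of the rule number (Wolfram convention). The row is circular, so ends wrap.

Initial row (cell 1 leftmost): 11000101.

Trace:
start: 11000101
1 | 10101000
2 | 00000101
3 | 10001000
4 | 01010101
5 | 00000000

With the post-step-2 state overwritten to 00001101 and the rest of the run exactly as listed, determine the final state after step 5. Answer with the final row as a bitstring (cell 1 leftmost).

00000110

state after step 2 := 00001101
3 | 10010000
4 | 01101001
5 | 00000110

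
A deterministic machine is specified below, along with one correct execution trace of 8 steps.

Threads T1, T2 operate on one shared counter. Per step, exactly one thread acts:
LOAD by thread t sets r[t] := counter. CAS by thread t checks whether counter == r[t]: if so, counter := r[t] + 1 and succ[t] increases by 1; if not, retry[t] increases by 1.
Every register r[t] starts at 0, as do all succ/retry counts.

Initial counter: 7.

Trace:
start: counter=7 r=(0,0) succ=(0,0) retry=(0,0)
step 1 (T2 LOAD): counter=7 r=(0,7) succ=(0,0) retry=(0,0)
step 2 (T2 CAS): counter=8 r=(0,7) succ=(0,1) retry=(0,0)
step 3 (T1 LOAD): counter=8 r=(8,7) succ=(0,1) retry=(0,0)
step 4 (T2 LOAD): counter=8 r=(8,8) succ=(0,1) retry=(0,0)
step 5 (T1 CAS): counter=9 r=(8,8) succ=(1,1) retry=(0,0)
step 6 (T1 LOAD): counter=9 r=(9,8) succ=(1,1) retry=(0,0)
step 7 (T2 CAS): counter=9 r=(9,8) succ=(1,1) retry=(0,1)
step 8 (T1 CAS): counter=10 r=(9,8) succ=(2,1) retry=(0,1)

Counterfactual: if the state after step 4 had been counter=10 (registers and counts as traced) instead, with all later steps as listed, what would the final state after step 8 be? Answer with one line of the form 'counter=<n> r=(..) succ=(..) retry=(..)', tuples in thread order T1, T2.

state after step 4 := counter=10 r=(8,8) succ=(0,1) retry=(0,0)
step 5 (T1 CAS): counter=10 r=(8,8) succ=(0,1) retry=(1,0)
step 6 (T1 LOAD): counter=10 r=(10,8) succ=(0,1) retry=(1,0)
step 7 (T2 CAS): counter=10 r=(10,8) succ=(0,1) retry=(1,1)
step 8 (T1 CAS): counter=11 r=(10,8) succ=(1,1) retry=(1,1)

counter=11 r=(10,8) succ=(1,1) retry=(1,1)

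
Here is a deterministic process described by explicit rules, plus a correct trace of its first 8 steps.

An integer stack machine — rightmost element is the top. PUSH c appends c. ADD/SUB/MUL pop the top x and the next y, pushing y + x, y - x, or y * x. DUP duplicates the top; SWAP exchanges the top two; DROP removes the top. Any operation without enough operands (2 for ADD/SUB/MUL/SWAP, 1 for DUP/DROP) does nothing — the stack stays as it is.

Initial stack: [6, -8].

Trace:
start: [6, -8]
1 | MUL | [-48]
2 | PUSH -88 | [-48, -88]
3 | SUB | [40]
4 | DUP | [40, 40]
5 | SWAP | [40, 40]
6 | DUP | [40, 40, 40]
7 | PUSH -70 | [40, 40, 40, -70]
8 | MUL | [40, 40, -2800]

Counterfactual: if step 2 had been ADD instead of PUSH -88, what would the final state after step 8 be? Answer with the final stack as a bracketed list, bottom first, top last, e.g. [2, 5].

[-48, -48, 3360]

(re-executing from step 2 with the substitution; state before step 2: [-48])
2 | ADD | [-48]
3 | SUB | [-48]
4 | DUP | [-48, -48]
5 | SWAP | [-48, -48]
6 | DUP | [-48, -48, -48]
7 | PUSH -70 | [-48, -48, -48, -70]
8 | MUL | [-48, -48, 3360]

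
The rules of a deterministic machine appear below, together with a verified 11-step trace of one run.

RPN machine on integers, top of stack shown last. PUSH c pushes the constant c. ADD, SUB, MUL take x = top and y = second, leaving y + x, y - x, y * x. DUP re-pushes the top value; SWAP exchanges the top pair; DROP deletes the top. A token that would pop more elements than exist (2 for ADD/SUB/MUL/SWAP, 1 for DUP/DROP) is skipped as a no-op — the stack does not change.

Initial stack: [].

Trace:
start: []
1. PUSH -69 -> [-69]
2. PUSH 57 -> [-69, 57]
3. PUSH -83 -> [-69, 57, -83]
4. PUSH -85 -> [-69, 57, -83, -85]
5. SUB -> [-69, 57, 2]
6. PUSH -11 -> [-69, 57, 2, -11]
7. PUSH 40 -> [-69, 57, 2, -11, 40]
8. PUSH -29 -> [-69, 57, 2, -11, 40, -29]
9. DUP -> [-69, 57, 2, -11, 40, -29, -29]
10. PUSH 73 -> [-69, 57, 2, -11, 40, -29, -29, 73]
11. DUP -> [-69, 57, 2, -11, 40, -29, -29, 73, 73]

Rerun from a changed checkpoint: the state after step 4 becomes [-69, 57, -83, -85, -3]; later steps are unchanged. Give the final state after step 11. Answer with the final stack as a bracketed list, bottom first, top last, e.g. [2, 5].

[-69, 57, -83, -82, -11, 40, -29, -29, 73, 73]

state after step 4 := [-69, 57, -83, -85, -3]
5. SUB -> [-69, 57, -83, -82]
6. PUSH -11 -> [-69, 57, -83, -82, -11]
7. PUSH 40 -> [-69, 57, -83, -82, -11, 40]
8. PUSH -29 -> [-69, 57, -83, -82, -11, 40, -29]
9. DUP -> [-69, 57, -83, -82, -11, 40, -29, -29]
10. PUSH 73 -> [-69, 57, -83, -82, -11, 40, -29, -29, 73]
11. DUP -> [-69, 57, -83, -82, -11, 40, -29, -29, 73, 73]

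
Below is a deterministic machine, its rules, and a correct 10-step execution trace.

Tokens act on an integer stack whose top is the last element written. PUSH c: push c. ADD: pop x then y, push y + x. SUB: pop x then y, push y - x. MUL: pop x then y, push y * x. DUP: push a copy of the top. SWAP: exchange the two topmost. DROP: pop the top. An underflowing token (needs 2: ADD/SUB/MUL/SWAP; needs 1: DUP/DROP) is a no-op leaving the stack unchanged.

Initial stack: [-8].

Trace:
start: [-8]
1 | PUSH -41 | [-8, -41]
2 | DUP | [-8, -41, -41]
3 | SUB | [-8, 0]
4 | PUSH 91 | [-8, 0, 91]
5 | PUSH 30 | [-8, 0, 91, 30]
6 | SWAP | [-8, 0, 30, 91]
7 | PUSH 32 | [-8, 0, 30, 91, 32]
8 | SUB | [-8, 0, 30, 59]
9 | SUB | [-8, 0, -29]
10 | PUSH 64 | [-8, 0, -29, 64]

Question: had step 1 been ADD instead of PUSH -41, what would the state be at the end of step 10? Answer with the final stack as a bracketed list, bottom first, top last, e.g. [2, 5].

(re-executing from step 1 with the substitution; state before step 1: [-8])
1 | ADD | [-8]
2 | DUP | [-8, -8]
3 | SUB | [0]
4 | PUSH 91 | [0, 91]
5 | PUSH 30 | [0, 91, 30]
6 | SWAP | [0, 30, 91]
7 | PUSH 32 | [0, 30, 91, 32]
8 | SUB | [0, 30, 59]
9 | SUB | [0, -29]
10 | PUSH 64 | [0, -29, 64]

[0, -29, 64]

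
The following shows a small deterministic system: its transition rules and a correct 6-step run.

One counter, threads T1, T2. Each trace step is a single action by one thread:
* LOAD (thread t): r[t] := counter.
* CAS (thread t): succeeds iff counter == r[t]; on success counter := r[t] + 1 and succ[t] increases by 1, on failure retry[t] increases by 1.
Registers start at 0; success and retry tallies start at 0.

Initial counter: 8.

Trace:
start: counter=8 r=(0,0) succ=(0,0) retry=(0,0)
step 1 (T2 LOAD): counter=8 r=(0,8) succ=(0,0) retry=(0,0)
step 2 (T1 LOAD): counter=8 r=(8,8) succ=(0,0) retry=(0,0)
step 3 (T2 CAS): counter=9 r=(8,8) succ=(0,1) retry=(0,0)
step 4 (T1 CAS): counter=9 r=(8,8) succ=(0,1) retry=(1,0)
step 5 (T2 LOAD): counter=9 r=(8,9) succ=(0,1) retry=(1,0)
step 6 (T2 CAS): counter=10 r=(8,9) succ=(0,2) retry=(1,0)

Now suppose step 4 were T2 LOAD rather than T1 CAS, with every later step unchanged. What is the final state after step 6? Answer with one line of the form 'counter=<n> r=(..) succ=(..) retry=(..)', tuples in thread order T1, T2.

(re-executing from step 4 with the substitution; state before step 4: counter=9 r=(8,8) succ=(0,1) retry=(0,0))
step 4 (T2 LOAD): counter=9 r=(8,9) succ=(0,1) retry=(0,0)
step 5 (T2 LOAD): counter=9 r=(8,9) succ=(0,1) retry=(0,0)
step 6 (T2 CAS): counter=10 r=(8,9) succ=(0,2) retry=(0,0)

counter=10 r=(8,9) succ=(0,2) retry=(0,0)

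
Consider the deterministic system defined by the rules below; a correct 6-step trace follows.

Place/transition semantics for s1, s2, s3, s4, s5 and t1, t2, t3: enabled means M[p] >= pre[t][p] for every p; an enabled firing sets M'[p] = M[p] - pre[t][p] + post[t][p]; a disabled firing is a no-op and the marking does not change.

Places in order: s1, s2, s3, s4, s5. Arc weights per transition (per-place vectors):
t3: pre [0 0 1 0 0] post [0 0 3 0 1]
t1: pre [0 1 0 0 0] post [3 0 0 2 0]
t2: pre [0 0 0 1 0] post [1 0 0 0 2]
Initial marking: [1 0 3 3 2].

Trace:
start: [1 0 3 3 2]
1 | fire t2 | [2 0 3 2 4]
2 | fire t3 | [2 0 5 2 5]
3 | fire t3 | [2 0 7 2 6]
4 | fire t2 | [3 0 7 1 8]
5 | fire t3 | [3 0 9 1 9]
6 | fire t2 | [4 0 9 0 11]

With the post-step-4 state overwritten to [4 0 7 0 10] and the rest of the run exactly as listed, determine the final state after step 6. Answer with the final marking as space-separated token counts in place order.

state after step 4 := [4 0 7 0 10]
5 | fire t3 | [4 0 9 0 11]
6 | fire t2 | [4 0 9 0 11]

4 0 9 0 11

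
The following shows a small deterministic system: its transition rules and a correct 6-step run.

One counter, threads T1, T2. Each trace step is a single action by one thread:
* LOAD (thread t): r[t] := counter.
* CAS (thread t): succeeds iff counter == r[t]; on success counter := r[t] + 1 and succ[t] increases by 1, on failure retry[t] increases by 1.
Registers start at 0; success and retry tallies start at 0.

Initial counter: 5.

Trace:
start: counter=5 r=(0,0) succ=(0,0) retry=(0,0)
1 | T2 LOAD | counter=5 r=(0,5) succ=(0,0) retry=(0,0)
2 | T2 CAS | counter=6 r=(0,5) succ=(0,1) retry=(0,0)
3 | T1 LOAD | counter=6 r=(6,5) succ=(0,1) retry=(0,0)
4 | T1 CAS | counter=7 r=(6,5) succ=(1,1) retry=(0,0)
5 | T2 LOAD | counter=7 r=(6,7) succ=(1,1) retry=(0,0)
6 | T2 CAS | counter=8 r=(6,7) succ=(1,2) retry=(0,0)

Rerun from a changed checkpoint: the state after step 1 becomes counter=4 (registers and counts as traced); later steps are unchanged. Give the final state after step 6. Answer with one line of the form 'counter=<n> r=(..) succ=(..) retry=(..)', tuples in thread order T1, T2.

counter=6 r=(4,5) succ=(1,1) retry=(0,1)

state after step 1 := counter=4 r=(0,5) succ=(0,0) retry=(0,0)
2 | T2 CAS | counter=4 r=(0,5) succ=(0,0) retry=(0,1)
3 | T1 LOAD | counter=4 r=(4,5) succ=(0,0) retry=(0,1)
4 | T1 CAS | counter=5 r=(4,5) succ=(1,0) retry=(0,1)
5 | T2 LOAD | counter=5 r=(4,5) succ=(1,0) retry=(0,1)
6 | T2 CAS | counter=6 r=(4,5) succ=(1,1) retry=(0,1)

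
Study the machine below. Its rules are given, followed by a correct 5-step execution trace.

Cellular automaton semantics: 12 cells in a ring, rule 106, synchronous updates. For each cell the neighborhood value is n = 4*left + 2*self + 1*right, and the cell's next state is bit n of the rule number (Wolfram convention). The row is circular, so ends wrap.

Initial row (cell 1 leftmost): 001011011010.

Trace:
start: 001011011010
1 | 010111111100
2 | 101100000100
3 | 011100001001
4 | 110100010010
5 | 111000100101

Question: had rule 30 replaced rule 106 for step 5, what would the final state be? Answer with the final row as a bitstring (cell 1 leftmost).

(re-executing step 5 under rule 30; state before step 5: 110100010010)
5 | 100110111110

100110111110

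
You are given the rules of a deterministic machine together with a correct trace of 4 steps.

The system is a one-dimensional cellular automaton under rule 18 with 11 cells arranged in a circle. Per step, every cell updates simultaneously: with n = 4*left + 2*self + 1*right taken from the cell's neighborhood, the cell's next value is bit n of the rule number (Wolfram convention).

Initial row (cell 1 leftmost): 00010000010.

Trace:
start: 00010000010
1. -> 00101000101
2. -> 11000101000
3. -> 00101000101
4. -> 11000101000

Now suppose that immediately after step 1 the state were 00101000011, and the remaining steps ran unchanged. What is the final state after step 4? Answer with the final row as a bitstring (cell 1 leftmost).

11000000000

state after step 1 := 00101000011
2. -> 11000100100
3. -> 00101011011
4. -> 11000000000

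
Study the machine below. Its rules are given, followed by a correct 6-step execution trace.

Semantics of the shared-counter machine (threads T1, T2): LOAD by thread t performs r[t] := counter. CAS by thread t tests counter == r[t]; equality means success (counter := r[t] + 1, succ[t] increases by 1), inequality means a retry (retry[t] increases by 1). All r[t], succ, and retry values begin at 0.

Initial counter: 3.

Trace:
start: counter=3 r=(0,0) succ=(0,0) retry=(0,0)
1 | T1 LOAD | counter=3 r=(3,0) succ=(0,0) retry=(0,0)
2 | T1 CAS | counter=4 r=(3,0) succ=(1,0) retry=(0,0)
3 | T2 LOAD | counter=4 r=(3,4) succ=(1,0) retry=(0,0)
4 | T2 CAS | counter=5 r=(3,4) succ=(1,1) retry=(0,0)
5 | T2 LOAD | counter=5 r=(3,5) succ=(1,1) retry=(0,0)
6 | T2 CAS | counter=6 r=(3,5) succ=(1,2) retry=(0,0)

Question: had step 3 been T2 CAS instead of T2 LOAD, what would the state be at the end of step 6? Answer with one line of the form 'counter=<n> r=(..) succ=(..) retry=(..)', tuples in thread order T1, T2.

(re-executing from step 3 with the substitution; state before step 3: counter=4 r=(3,0) succ=(1,0) retry=(0,0))
3 | T2 CAS | counter=4 r=(3,0) succ=(1,0) retry=(0,1)
4 | T2 CAS | counter=4 r=(3,0) succ=(1,0) retry=(0,2)
5 | T2 LOAD | counter=4 r=(3,4) succ=(1,0) retry=(0,2)
6 | T2 CAS | counter=5 r=(3,4) succ=(1,1) retry=(0,2)

counter=5 r=(3,4) succ=(1,1) retry=(0,2)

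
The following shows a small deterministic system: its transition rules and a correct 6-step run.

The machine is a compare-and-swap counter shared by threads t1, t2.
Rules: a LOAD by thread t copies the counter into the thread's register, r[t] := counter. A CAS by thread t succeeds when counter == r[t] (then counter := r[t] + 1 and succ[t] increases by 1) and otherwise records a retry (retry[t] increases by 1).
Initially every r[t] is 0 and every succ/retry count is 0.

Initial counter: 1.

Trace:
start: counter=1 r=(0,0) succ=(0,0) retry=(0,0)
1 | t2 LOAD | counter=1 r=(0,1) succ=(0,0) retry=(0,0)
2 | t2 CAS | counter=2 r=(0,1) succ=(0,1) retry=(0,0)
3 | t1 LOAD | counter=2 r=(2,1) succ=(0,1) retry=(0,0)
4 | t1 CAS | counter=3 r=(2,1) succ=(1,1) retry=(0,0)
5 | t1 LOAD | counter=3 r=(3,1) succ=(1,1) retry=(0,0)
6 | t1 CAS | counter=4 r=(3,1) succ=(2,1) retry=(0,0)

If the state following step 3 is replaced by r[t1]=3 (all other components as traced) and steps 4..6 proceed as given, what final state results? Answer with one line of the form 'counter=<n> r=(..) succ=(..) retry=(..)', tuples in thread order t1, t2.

counter=3 r=(2,1) succ=(1,1) retry=(1,0)

state after step 3 := counter=2 r=(3,1) succ=(0,1) retry=(0,0)
4 | t1 CAS | counter=2 r=(3,1) succ=(0,1) retry=(1,0)
5 | t1 LOAD | counter=2 r=(2,1) succ=(0,1) retry=(1,0)
6 | t1 CAS | counter=3 r=(2,1) succ=(1,1) retry=(1,0)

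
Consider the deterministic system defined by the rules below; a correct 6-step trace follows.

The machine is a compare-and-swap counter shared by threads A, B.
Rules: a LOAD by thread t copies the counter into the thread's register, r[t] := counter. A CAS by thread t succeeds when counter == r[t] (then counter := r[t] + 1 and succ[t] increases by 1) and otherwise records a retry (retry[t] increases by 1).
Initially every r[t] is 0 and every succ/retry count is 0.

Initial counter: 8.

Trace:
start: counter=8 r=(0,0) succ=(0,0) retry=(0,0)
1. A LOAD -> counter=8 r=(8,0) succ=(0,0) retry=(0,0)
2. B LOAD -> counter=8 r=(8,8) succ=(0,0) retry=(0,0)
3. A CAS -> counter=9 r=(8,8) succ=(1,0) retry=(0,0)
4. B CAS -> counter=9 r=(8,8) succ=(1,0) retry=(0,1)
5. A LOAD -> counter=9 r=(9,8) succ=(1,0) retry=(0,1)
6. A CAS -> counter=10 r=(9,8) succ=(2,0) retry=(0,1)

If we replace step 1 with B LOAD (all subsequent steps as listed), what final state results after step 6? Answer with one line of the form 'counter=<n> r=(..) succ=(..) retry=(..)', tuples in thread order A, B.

counter=10 r=(9,8) succ=(1,1) retry=(1,0)

(re-executing from step 1 with the substitution; state before step 1: counter=8 r=(0,0) succ=(0,0) retry=(0,0))
1. B LOAD -> counter=8 r=(0,8) succ=(0,0) retry=(0,0)
2. B LOAD -> counter=8 r=(0,8) succ=(0,0) retry=(0,0)
3. A CAS -> counter=8 r=(0,8) succ=(0,0) retry=(1,0)
4. B CAS -> counter=9 r=(0,8) succ=(0,1) retry=(1,0)
5. A LOAD -> counter=9 r=(9,8) succ=(0,1) retry=(1,0)
6. A CAS -> counter=10 r=(9,8) succ=(1,1) retry=(1,0)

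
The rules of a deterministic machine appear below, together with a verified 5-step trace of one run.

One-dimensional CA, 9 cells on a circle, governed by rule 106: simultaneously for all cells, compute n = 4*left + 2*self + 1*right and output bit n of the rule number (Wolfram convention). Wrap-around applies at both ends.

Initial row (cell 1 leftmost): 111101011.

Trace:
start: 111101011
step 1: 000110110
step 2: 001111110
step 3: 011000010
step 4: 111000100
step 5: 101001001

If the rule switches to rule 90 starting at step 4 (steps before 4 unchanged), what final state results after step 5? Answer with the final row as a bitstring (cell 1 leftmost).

000111001

(re-executing steps 4..5 under rule 90; state before step 4: 011000010)
step 4: 111100101
step 5: 000111001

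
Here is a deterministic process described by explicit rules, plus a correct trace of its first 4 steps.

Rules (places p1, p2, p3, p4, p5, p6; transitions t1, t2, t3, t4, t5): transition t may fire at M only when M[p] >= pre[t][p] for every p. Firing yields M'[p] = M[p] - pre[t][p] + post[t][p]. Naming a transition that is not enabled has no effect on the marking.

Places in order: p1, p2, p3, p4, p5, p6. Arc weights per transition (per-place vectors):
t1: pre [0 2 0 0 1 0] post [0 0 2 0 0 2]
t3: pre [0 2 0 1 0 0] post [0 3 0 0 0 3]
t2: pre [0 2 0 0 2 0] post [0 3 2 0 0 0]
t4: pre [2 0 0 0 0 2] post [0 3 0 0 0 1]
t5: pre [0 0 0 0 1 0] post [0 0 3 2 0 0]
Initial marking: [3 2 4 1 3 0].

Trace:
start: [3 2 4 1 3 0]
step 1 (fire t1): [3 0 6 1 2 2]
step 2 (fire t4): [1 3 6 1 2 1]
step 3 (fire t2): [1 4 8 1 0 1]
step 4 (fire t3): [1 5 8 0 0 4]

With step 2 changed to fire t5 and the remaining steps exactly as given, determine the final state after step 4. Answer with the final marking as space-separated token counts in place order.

(re-executing from step 2 with the substitution; state before step 2: [3 0 6 1 2 2])
step 2 (fire t5): [3 0 9 3 1 2]
step 3 (fire t2): [3 0 9 3 1 2]
step 4 (fire t3): [3 0 9 3 1 2]

3 0 9 3 1 2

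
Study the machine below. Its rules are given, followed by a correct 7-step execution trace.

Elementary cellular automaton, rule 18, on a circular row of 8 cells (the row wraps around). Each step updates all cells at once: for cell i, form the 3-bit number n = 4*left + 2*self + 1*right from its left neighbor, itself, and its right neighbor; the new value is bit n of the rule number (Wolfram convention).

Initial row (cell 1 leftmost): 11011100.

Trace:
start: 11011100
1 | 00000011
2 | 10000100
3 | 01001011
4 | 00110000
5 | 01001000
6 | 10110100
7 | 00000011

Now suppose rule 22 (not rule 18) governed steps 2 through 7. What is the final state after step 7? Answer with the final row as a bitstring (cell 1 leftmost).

(re-executing steps 2..7 under rule 22; state before step 2: 00000011)
2 | 10000100
3 | 11001111
4 | 00110000
5 | 01001000
6 | 11111100
7 | 00000011

00000011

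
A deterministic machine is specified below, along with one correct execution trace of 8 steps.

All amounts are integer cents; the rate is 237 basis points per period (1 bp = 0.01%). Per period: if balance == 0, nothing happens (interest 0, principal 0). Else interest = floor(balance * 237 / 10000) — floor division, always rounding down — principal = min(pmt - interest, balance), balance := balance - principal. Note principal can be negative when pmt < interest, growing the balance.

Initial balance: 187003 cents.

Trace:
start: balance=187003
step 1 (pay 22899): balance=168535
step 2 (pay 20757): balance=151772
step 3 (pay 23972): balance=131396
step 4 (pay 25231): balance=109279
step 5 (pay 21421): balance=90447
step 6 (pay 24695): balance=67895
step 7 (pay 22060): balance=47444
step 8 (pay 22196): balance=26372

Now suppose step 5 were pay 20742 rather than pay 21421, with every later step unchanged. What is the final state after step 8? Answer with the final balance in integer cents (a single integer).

27100

(re-executing from step 5 with the substitution; state before step 5: balance=109279)
step 5 (pay 20742): balance=91126
step 6 (pay 24695): balance=68590
step 7 (pay 22060): balance=48155
step 8 (pay 22196): balance=27100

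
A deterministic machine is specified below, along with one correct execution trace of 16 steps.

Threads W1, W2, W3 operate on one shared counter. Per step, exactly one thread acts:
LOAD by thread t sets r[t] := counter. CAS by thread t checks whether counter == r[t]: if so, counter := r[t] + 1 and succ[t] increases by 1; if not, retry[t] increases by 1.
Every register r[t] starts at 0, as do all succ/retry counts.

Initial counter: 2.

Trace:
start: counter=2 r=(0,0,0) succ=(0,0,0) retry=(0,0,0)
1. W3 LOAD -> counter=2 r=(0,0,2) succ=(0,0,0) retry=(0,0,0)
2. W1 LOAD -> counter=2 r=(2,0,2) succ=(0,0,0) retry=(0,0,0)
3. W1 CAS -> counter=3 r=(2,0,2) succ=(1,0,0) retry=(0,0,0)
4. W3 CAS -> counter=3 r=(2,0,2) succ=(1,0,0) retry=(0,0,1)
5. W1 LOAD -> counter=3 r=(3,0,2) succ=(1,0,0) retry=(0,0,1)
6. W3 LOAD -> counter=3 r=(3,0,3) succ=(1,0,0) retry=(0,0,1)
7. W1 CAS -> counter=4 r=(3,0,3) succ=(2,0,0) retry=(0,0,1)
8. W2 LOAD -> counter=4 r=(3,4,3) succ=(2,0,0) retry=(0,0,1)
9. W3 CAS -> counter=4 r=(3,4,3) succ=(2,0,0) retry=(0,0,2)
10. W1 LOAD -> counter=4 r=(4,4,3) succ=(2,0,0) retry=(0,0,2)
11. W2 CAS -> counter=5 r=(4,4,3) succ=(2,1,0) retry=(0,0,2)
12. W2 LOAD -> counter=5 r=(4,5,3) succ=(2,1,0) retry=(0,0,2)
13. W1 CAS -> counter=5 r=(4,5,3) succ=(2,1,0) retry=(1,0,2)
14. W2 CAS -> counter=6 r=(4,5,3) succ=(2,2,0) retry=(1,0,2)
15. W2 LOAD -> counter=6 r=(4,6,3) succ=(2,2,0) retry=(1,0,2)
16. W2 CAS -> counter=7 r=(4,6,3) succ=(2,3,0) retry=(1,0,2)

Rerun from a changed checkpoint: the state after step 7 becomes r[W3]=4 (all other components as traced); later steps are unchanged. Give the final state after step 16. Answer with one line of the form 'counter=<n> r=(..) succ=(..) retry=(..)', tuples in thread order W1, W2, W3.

state after step 7 := counter=4 r=(3,0,4) succ=(2,0,0) retry=(0,0,1)
8. W2 LOAD -> counter=4 r=(3,4,4) succ=(2,0,0) retry=(0,0,1)
9. W3 CAS -> counter=5 r=(3,4,4) succ=(2,0,1) retry=(0,0,1)
10. W1 LOAD -> counter=5 r=(5,4,4) succ=(2,0,1) retry=(0,0,1)
11. W2 CAS -> counter=5 r=(5,4,4) succ=(2,0,1) retry=(0,1,1)
12. W2 LOAD -> counter=5 r=(5,5,4) succ=(2,0,1) retry=(0,1,1)
13. W1 CAS -> counter=6 r=(5,5,4) succ=(3,0,1) retry=(0,1,1)
14. W2 CAS -> counter=6 r=(5,5,4) succ=(3,0,1) retry=(0,2,1)
15. W2 LOAD -> counter=6 r=(5,6,4) succ=(3,0,1) retry=(0,2,1)
16. W2 CAS -> counter=7 r=(5,6,4) succ=(3,1,1) retry=(0,2,1)

counter=7 r=(5,6,4) succ=(3,1,1) retry=(0,2,1)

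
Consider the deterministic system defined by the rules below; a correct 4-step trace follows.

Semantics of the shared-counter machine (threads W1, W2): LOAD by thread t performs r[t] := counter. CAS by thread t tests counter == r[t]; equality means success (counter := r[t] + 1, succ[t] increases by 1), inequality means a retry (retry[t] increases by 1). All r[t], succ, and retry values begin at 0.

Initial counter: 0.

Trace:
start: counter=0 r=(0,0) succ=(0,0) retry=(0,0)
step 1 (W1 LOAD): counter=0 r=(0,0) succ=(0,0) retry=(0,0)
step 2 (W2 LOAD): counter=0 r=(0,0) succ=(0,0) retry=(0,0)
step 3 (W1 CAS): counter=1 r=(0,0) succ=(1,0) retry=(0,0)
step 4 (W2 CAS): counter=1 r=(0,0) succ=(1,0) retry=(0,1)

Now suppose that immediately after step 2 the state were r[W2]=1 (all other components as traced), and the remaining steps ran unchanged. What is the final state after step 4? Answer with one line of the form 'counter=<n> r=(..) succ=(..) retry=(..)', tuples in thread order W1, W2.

counter=2 r=(0,1) succ=(1,1) retry=(0,0)

state after step 2 := counter=0 r=(0,1) succ=(0,0) retry=(0,0)
step 3 (W1 CAS): counter=1 r=(0,1) succ=(1,0) retry=(0,0)
step 4 (W2 CAS): counter=2 r=(0,1) succ=(1,1) retry=(0,0)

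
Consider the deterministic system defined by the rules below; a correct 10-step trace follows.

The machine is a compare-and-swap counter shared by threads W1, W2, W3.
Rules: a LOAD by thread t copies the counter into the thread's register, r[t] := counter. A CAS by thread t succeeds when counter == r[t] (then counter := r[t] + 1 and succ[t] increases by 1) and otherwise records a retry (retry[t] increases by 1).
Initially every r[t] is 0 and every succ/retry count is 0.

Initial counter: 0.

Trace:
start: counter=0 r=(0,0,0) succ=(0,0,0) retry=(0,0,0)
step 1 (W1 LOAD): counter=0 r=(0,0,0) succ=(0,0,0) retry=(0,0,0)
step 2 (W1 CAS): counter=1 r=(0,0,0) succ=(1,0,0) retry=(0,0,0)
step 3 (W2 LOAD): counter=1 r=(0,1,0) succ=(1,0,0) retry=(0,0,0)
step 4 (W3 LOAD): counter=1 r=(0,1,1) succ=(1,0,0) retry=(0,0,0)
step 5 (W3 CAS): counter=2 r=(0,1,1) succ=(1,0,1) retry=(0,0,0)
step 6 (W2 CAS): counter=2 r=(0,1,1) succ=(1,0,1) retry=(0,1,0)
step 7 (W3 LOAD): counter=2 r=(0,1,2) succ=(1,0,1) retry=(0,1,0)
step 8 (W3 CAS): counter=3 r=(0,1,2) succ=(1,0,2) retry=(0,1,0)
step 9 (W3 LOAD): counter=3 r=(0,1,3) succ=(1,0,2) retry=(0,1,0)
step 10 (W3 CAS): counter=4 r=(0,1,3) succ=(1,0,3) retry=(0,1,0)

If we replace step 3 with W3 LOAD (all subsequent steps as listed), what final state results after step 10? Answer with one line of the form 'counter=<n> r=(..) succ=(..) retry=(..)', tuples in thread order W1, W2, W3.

(re-executing from step 3 with the substitution; state before step 3: counter=1 r=(0,0,0) succ=(1,0,0) retry=(0,0,0))
step 3 (W3 LOAD): counter=1 r=(0,0,1) succ=(1,0,0) retry=(0,0,0)
step 4 (W3 LOAD): counter=1 r=(0,0,1) succ=(1,0,0) retry=(0,0,0)
step 5 (W3 CAS): counter=2 r=(0,0,1) succ=(1,0,1) retry=(0,0,0)
step 6 (W2 CAS): counter=2 r=(0,0,1) succ=(1,0,1) retry=(0,1,0)
step 7 (W3 LOAD): counter=2 r=(0,0,2) succ=(1,0,1) retry=(0,1,0)
step 8 (W3 CAS): counter=3 r=(0,0,2) succ=(1,0,2) retry=(0,1,0)
step 9 (W3 LOAD): counter=3 r=(0,0,3) succ=(1,0,2) retry=(0,1,0)
step 10 (W3 CAS): counter=4 r=(0,0,3) succ=(1,0,3) retry=(0,1,0)

counter=4 r=(0,0,3) succ=(1,0,3) retry=(0,1,0)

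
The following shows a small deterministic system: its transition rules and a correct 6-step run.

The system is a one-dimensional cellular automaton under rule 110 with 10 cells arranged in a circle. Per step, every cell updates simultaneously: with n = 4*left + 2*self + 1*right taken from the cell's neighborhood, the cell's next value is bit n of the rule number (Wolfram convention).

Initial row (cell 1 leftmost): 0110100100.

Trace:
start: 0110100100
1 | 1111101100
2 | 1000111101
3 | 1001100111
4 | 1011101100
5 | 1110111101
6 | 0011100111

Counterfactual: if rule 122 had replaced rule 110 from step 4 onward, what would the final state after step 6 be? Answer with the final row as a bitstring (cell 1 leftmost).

(re-executing steps 4..6 under rule 122; state before step 4: 1001100111)
4 | 1111111100
5 | 1000000111
6 | 1100001100

1100001100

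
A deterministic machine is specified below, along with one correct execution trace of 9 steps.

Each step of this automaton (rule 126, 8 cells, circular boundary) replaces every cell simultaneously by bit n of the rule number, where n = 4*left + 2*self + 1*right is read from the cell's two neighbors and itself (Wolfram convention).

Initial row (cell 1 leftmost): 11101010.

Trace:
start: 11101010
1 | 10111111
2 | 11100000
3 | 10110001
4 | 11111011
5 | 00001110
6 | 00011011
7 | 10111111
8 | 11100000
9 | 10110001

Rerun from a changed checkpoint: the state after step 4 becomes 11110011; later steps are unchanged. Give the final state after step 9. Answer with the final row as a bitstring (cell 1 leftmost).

state after step 4 := 11110011
5 | 00011110
6 | 00110011
7 | 11111111
8 | 00000000
9 | 00000000

00000000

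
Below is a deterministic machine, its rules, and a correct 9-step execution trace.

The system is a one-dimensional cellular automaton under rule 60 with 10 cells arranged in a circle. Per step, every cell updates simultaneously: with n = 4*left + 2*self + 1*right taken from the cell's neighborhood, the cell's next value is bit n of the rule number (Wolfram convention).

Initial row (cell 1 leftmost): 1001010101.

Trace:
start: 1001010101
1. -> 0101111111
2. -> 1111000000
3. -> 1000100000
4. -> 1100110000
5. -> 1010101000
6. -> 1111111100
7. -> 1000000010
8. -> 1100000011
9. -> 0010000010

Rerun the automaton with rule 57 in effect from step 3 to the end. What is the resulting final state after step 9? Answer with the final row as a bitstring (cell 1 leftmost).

0110101010

(re-executing steps 3..9 under rule 57; state before step 3: 1111000000)
3. -> 1000111110
4. -> 0110100001
5. -> 1101011100
6. -> 1010110010
7. -> 0101101001
8. -> 1011010100
9. -> 0110101010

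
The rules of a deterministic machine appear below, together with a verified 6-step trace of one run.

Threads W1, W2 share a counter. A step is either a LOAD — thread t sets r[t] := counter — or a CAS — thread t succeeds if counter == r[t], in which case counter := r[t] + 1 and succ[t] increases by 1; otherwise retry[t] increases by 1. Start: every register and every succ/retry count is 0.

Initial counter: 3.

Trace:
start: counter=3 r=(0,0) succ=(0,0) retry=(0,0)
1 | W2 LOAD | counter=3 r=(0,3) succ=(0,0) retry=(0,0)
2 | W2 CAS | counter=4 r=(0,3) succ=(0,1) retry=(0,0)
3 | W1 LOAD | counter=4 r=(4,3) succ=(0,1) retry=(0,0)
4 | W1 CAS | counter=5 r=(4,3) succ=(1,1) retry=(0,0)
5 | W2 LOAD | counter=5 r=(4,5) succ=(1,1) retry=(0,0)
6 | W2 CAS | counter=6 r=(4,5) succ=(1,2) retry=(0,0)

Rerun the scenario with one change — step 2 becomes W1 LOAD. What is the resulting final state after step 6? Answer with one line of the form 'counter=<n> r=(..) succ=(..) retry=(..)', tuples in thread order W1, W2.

(re-executing from step 2 with the substitution; state before step 2: counter=3 r=(0,3) succ=(0,0) retry=(0,0))
2 | W1 LOAD | counter=3 r=(3,3) succ=(0,0) retry=(0,0)
3 | W1 LOAD | counter=3 r=(3,3) succ=(0,0) retry=(0,0)
4 | W1 CAS | counter=4 r=(3,3) succ=(1,0) retry=(0,0)
5 | W2 LOAD | counter=4 r=(3,4) succ=(1,0) retry=(0,0)
6 | W2 CAS | counter=5 r=(3,4) succ=(1,1) retry=(0,0)

counter=5 r=(3,4) succ=(1,1) retry=(0,0)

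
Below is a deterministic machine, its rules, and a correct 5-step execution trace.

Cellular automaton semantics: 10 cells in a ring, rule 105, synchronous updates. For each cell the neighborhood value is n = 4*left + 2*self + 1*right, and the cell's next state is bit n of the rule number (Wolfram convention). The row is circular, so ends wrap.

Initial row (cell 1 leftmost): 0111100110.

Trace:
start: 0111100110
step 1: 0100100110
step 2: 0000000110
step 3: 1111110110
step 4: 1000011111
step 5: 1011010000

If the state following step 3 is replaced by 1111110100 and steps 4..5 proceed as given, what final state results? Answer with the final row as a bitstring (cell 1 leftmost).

state after step 3 := 1111110100
step 4: 1000011000
step 5: 0011011010

0011011010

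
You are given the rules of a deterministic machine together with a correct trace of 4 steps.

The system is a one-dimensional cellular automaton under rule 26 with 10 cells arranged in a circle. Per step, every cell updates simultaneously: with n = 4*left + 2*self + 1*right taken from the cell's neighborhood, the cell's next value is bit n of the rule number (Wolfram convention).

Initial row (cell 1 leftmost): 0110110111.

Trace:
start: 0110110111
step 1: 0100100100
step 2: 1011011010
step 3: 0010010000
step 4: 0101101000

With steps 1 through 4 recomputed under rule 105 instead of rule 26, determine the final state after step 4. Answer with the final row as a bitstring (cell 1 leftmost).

(re-executing steps 1..4 under rule 105; state before step 1: 0110110111)
step 1: 1111111101
step 2: 0000000111
step 3: 0111110101
step 4: 1100011010

1100011010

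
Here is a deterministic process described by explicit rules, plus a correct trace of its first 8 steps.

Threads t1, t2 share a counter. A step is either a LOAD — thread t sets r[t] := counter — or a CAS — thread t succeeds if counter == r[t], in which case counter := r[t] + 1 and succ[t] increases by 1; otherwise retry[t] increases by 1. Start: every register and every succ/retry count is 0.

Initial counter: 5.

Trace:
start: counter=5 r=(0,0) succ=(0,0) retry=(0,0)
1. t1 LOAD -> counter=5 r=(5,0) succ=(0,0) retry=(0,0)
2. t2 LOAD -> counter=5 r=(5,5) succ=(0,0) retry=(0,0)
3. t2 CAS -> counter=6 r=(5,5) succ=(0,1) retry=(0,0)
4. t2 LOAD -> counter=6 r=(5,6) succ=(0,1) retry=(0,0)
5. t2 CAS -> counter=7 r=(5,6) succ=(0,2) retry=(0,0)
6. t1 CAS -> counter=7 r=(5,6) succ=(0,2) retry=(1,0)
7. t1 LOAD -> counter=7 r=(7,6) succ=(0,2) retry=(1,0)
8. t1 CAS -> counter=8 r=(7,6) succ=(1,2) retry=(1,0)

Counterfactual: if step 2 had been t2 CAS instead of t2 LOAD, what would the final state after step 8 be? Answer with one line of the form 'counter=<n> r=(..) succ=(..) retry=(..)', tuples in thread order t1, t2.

counter=7 r=(6,5) succ=(1,1) retry=(1,2)

(re-executing from step 2 with the substitution; state before step 2: counter=5 r=(5,0) succ=(0,0) retry=(0,0))
2. t2 CAS -> counter=5 r=(5,0) succ=(0,0) retry=(0,1)
3. t2 CAS -> counter=5 r=(5,0) succ=(0,0) retry=(0,2)
4. t2 LOAD -> counter=5 r=(5,5) succ=(0,0) retry=(0,2)
5. t2 CAS -> counter=6 r=(5,5) succ=(0,1) retry=(0,2)
6. t1 CAS -> counter=6 r=(5,5) succ=(0,1) retry=(1,2)
7. t1 LOAD -> counter=6 r=(6,5) succ=(0,1) retry=(1,2)
8. t1 CAS -> counter=7 r=(6,5) succ=(1,1) retry=(1,2)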